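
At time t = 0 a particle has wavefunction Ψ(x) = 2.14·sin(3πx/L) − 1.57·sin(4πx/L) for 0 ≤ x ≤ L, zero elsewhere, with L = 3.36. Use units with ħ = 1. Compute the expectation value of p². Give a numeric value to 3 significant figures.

10.0

p² Ψ = −ħ² d²Ψ/dx²; ⟨p²⟩ = −ħ² ∫ Ψ*·Ψ'' dx / ∫|Ψ|² dx.
d²/dx² sin(jπx/L) = −(jπ/L)²·sin(jπx/L); on 0 ≤ x ≤ L, ∫sin²(jπx/L) dx = L/2 and ∫sin(jπx/L)·sin(lπx/L) dx = 0 for j ≠ l, so only diagonal terms survive in ∫|Ψ|² and ∫Ψ·Ψ″; ∫Ψ·Ψ′ dx = [Ψ²/2] between the walls = 0.
State is unnormalized: ∫|Ψ|² dx = 11.835, and ∫Ψ*·(−ħ² Ψ'') dx = 118.46, so ⟨p²⟩ = 118.46 / 11.835.
⟨p²⟩ = 10.009.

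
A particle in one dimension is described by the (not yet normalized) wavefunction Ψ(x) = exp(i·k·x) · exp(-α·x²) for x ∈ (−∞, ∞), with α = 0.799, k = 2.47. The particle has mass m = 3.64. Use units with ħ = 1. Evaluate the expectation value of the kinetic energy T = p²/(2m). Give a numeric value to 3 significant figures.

0.948

T = −(ħ²/2m) d²/dx², so ⟨T⟩ = −(ħ²/2m) ∫ Ψ*·Ψ'' dx / ∫|Ψ|² dx; with m = 3.64.
Gaussian moments: ∫x^(2j)·e^(−2αx²) dx = (2j−1)!!/(4α)^j · √(π/(2α)), odd powers integrate to 0; here √(π/(2α)) = 1.4021. Derivatives: Ψ′ = (ik − 2αx)·Ψ, Ψ″ = ((ik − 2αx)² − 2α)·Ψ; the odd-in-x pieces drop out.
State is unnormalized: ∫|Ψ|² dx = 1.4021, and ∫Ψ*·(−ħ²/2m · Ψ'') dx = 1.3289, so ⟨T⟩ = 1.3289 / 1.4021.
⟨T⟩ = 0.94779.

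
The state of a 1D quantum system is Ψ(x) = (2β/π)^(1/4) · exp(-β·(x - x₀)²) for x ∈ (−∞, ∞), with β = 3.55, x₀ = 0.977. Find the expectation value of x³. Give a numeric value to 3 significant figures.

1.14

⟨x³⟩ = ∫ x³·|Ψ|² dx (integrals over the domain).
Gaussian moments (u = x − x₀): ∫u^(2j)·e^(−2βu²) du = (2j−1)!!/(4β)^j · √(π/(2β)), odd powers integrate to 0; here √(π/(2β)) = 0.66519.
⟨x³⟩ = 1.1390.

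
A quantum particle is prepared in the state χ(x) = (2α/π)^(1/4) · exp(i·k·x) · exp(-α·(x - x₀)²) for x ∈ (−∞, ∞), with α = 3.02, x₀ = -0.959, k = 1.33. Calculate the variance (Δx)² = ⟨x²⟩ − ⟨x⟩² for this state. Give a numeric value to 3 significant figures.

Compute ⟨x⟩ and ⟨x²⟩ separately, then (Δx)² = ⟨x²⟩ − ⟨x⟩².
Gaussian moments (u = x − x₀): ∫u^(2j)·e^(−2αu²) du = (2j−1)!!/(4α)^j · √(π/(2α)), odd powers integrate to 0; here √(π/(2α)) = 0.72120.
⟨x⟩ = -0.95900 and ⟨x²⟩ = 1.0025.
(Δx)² = 1.0025 − (-0.95900)² = 0.082781.

0.0828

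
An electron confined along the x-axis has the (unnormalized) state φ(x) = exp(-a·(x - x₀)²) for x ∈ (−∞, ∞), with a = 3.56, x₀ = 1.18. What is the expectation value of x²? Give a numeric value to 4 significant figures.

⟨x²⟩ = ∫ x²·|φ|² dx / ∫|φ|² dx (integrals over the domain).
Gaussian moments (u = x − x₀): ∫u^(2j)·e^(−2au²) du = (2j−1)!!/(4a)^j · √(π/(2a)), odd powers integrate to 0; here √(π/(2a)) = 0.66426.
State is unnormalized: ∫|φ|² dx = 0.66426, and ∫φ*·x²·φ dx = 0.97156, so ⟨x²⟩ = 0.97156 / 0.66426.
⟨x²⟩ = 1.4626.

1.463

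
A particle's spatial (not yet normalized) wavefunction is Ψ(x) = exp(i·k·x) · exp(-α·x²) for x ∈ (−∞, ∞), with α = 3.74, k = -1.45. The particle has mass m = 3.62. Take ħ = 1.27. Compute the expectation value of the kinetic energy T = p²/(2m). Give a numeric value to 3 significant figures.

T = −(ħ²/2m) d²/dx², so ⟨T⟩ = −(ħ²/2m) ∫ Ψ*·Ψ'' dx / ∫|Ψ|² dx; with m = 3.62.
Gaussian moments: ∫x^(2j)·e^(−2αx²) dx = (2j−1)!!/(4α)^j · √(π/(2α)), odd powers integrate to 0; here √(π/(2α)) = 0.64807. Derivatives: Ψ′ = (ik − 2αx)·Ψ, Ψ″ = ((ik − 2αx)² − 2α)·Ψ; the odd-in-x pieces drop out.
State is unnormalized: ∫|Ψ|² dx = 0.64807, and ∫Ψ*·(−ħ²/2m · Ψ'') dx = 0.84351, so ⟨T⟩ = 0.84351 / 0.64807.
⟨T⟩ = 1.3016.

1.30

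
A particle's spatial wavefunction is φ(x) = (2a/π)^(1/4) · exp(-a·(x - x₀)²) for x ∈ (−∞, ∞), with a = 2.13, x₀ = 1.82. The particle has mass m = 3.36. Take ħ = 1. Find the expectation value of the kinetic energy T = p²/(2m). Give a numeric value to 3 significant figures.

0.317

T = −(ħ²/2m) d²/dx², so ⟨T⟩ = −(ħ²/2m) ∫ φ*·φ'' dx; with m = 3.36.
Gaussian moments (u = x − x₀): ∫u^(2j)·e^(−2au²) du = (2j−1)!!/(4a)^j · √(π/(2a)), odd powers integrate to 0; here √(π/(2a)) = 0.85876. Derivatives: d/dx e^(−au²) = −2au·e^(−au²), d²/dx² e^(−au²) = (4a²u² − 2a)·e^(−au²).
⟨T⟩ = 0.31696.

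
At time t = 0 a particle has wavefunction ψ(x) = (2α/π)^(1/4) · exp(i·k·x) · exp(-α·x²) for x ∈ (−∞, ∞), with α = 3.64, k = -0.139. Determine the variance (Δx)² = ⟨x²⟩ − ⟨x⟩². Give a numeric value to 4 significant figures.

Compute ⟨x⟩ and ⟨x²⟩ separately, then (Δx)² = ⟨x²⟩ − ⟨x⟩².
Gaussian moments: ∫x^(2j)·e^(−2αx²) dx = (2j−1)!!/(4α)^j · √(π/(2α)), odd powers integrate to 0; here √(π/(2α)) = 0.65692.
⟨x⟩ = 0.0000 and ⟨x²⟩ = 0.068681.
(Δx)² = 0.068681 − (0.0000)² = 0.068681.

0.06868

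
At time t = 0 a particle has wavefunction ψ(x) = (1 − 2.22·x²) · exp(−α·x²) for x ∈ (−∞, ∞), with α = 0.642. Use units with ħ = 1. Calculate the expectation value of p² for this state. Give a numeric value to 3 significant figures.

3.38

p² ψ = −ħ² d²ψ/dx²; ⟨p²⟩ = −ħ² ∫ ψ*·ψ'' dx / ∫|ψ|² dx.
Expand each integrand as polynomial × e^(−2αx²) and use ∫x^(2j)·e^(−2αx²) dx = (2j−1)!!/(4α)^j · √(π/(2α)), odd powers → 0; here √(π/(2α)) = 1.5642. Differentiate with the product rule, d/dx e^(−αx²) = −2αx·e^(−αx²).
State is unnormalized: ∫|ψ|² dx = 2.3667, and ∫ψ*·(−ħ² ψ'') dx = 7.9939, so ⟨p²⟩ = 7.9939 / 2.3667.
⟨p²⟩ = 3.3777.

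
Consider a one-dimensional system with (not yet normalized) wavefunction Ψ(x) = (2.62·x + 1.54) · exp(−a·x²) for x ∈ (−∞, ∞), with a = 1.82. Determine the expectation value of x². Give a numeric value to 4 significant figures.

⟨x²⟩ = ∫ x²·|Ψ|² dx / ∫|Ψ|² dx (integrals over the domain).
Expand each integrand as polynomial × e^(−2ax²) and use ∫x^(2j)·e^(−2ax²) dx = (2j−1)!!/(4a)^j · √(π/(2a)), odd powers → 0; here √(π/(2a)) = 0.92902.
State is unnormalized: ∫|Ψ|² dx = 3.0792, and ∫Ψ*·x²·Ψ dx = 0.66363, so ⟨x²⟩ = 0.66363 / 3.0792.
⟨x²⟩ = 0.21552.

0.2155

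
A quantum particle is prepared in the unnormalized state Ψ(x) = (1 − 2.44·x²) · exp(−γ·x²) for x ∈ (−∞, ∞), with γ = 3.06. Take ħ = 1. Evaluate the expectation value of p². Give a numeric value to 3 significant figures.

7.12

p² Ψ = −ħ² d²Ψ/dx²; ⟨p²⟩ = −ħ² ∫ Ψ*·Ψ'' dx / ∫|Ψ|² dx.
Expand each integrand as polynomial × e^(−2γx²) and use ∫x^(2j)·e^(−2γx²) dx = (2j−1)!!/(4γ)^j · √(π/(2γ)), odd powers → 0; here √(π/(2γ)) = 0.71647. Differentiate with the product rule, d/dx e^(−γx²) = −2γx·e^(−γx²).
State is unnormalized: ∫|Ψ|² dx = 0.51624, and ∫Ψ*·(−ħ² Ψ'') dx = 3.6764, so ⟨p²⟩ = 3.6764 / 0.51624.
⟨p²⟩ = 7.1215.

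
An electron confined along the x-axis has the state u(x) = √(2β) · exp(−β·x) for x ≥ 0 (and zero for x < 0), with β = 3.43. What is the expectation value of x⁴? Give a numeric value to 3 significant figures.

⟨x⁴⟩ = ∫ x⁴·|u|² dx (integrals over the domain).
Every integrand reduces to terms xʲ·e^(−2βx) on [0, ∞); use ∫₀^∞ xʲ·e^(−2βx) dx = j!/(2β)^(j+1).
⟨x⁴⟩ = 0.010837.

0.0108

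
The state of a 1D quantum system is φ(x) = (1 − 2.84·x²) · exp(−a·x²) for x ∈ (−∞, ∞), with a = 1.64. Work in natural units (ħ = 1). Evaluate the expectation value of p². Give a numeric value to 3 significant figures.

p² φ = −ħ² d²φ/dx²; ⟨p²⟩ = −ħ² ∫ φ*·φ'' dx / ∫|φ|² dx.
Expand each integrand as polynomial × e^(−2ax²) and use ∫x^(2j)·e^(−2ax²) dx = (2j−1)!!/(4a)^j · √(π/(2a)), odd powers → 0; here √(π/(2a)) = 0.97867. Differentiate with the product rule, d/dx e^(−ax²) = −2ax·e^(−ax²).
State is unnormalized: ∫|φ|² dx = 0.68157, and ∫φ*·(−ħ² φ'') dx = 5.1005, so ⟨p²⟩ = 5.1005 / 0.68157.
⟨p²⟩ = 7.4834.

7.48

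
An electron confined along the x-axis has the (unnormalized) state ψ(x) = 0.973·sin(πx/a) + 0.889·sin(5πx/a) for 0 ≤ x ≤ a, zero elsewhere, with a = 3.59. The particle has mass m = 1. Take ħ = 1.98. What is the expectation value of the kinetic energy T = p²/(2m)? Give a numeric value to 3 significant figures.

T = −(ħ²/2m) d²/dx², so ⟨T⟩ = −(ħ²/2m) ∫ ψ*·ψ'' dx / ∫|ψ|² dx; with m = 1.
d²/dx² sin(jπx/a) = −(jπ/a)²·sin(jπx/a); on 0 ≤ x ≤ a, ∫sin²(jπx/a) dx = a/2 and ∫sin(jπx/a)·sin(lπx/a) dx = 0 for j ≠ l, so only diagonal terms survive in ∫|ψ|² and ∫ψ·ψ″; ∫ψ·ψ′ dx = [ψ²/2] between the walls = 0.
State is unnormalized: ∫|ψ|² dx = 3.1180, and ∫ψ*·(−ħ²/2m · ψ'') dx = 55.789, so ⟨T⟩ = 55.789 / 3.1180.
⟨T⟩ = 17.892.

17.9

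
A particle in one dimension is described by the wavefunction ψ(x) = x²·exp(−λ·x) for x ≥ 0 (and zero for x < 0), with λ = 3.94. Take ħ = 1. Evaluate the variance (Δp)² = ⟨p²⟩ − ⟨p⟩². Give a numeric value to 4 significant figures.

5.175

Compute ⟨p⟩ and ⟨p²⟩ separately; (Δp)² = ⟨p²⟩ − ⟨p⟩².
Differentiate x²·exp(−λ·x) with the product rule; every integrand then reduces to terms xʲ·e^(−2λx) on [0, ∞), with ∫₀^∞ xʲ·e^(−2λx) dx = j!/(2λ)^(j+1).
Normalization: ∫|ψ|² dx = 0.00078991.
⟨p⟩ = 0.0000 and ⟨p²⟩ = 5.1745.
(Δp)² = 5.1745 − (0.0000)² = 5.1745.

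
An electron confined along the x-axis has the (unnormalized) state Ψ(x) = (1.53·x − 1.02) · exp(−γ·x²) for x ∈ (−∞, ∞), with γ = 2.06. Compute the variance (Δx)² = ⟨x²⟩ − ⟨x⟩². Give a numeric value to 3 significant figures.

0.0916

Compute ⟨x⟩ and ⟨x²⟩ separately, then (Δx)² = ⟨x²⟩ − ⟨x⟩².
Expand each integrand as polynomial × e^(−2γx²) and use ∫x^(2j)·e^(−2γx²) dx = (2j−1)!!/(4γ)^j · √(π/(2γ)), odd powers → 0; here √(π/(2γ)) = 0.87323.
Normalization: ∫|Ψ|² dx = 1.1566.
⟨x⟩ = -0.28599 and ⟨x²⟩ = 0.17342.
(Δx)² = 0.17342 − (-0.28599)² = 0.091632.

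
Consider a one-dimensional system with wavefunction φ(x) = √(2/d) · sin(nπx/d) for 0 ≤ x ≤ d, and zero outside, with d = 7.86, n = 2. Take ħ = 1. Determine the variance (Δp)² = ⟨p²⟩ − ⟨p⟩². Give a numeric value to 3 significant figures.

0.639

Compute ⟨p⟩ and ⟨p²⟩ separately; (Δp)² = ⟨p²⟩ − ⟨p⟩².
d/dx sin(nπx/d) = (nπ/d)·cos(nπx/d) and d²/dx² sin(nπx/d) = −(nπ/d)²·sin(nπx/d); on 0 ≤ x ≤ d, ∫sin²(nπx/d) dx = d/2 and ∫sin(nπx/d)·cos(nπx/d) dx = 0.
⟨p⟩ = 0.0000 and ⟨p²⟩ = 0.63902.
(Δp)² = 0.63902 − (0.0000)² = 0.63902.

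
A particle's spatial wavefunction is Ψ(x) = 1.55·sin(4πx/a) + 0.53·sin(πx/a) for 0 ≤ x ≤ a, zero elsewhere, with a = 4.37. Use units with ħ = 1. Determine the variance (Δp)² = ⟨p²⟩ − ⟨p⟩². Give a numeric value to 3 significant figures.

Compute ⟨p⟩ and ⟨p²⟩ separately; (Δp)² = ⟨p²⟩ − ⟨p⟩².
d²/dx² sin(jπx/a) = −(jπ/a)²·sin(jπx/a); on 0 ≤ x ≤ a, ∫sin²(jπx/a) dx = a/2 and ∫sin(jπx/a)·sin(lπx/a) dx = 0 for j ≠ l, so only diagonal terms survive in ∫|Ψ|² and ∫Ψ·Ψ″; ∫Ψ·Ψ′ dx = [Ψ²/2] between the walls = 0.
Normalization: ∫|Ψ|² dx = 5.8632.
⟨p⟩ = 0.0000 and ⟨p²⟩ = 7.4576.
(Δp)² = 7.4576 − (0.0000)² = 7.4576.

7.46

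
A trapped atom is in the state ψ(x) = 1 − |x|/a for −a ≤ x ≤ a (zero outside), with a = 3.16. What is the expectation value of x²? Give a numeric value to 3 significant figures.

0.999

⟨x²⟩ = ∫ x²·|ψ|² dx / ∫|ψ|² dx (integrals over the domain).
ψ is even, so ∫ over [−a, a] = 2∫₀ᵃ with ψ = 1 − x/a there: ∫₀ᵃ (1 − x/a)² dx = a/3, ∫₀ᵃ x²(1 − x/a)² dx = a³/30, ∫₀ᵃ x⁴(1 − x/a)² dx = a⁵/105.
State is unnormalized: ∫|ψ|² dx = 2.1067, and ∫ψ*·x²·ψ dx = 2.1036, so ⟨x²⟩ = 2.1036 / 2.1067.
⟨x²⟩ = 0.99856.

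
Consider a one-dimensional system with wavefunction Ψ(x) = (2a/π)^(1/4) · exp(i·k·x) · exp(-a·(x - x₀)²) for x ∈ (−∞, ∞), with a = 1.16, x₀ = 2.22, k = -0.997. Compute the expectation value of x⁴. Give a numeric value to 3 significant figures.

30.8

⟨x⁴⟩ = ∫ x⁴·|Ψ|² dx (integrals over the domain).
Gaussian moments (u = x − x₀): ∫u^(2j)·e^(−2au²) du = (2j−1)!!/(4a)^j · √(π/(2a)), odd powers integrate to 0; here √(π/(2a)) = 1.1637.
⟨x⁴⟩ = 30.801.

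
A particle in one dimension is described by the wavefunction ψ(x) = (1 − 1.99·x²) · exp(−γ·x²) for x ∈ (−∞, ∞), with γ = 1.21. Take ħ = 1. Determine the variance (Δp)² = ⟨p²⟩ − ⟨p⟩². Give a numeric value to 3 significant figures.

Compute ⟨p⟩ and ⟨p²⟩ separately; (Δp)² = ⟨p²⟩ − ⟨p⟩².
Expand each integrand as polynomial × e^(−2γx²) and use ∫x^(2j)·e^(−2γx²) dx = (2j−1)!!/(4γ)^j · √(π/(2γ)), odd powers → 0; here √(π/(2γ)) = 1.1394. Differentiate with the product rule, d/dx e^(−γx²) = −2γx·e^(−γx²).
Normalization: ∫|ψ|² dx = 0.78029.
⟨p⟩ = 0.0000 and ⟨p²⟩ = 5.3105.
(Δp)² = 5.3105 − (0.0000)² = 5.3105.

5.31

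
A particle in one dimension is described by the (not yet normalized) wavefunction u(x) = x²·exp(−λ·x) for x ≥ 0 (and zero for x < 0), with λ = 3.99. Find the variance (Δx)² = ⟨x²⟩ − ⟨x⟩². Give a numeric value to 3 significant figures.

Compute ⟨x⟩ and ⟨x²⟩ separately, then (Δx)² = ⟨x²⟩ − ⟨x⟩².
Every integrand reduces to terms xʲ·e^(−2λx) on [0, ∞); use ∫₀^∞ xʲ·e^(−2λx) dx = j!/(2λ)^(j+1).
Normalization: ∫|u|² dx = 0.00074165.
⟨x⟩ = 0.62657 and ⟨x²⟩ = 0.47110.
(Δx)² = 0.47110 − (0.62657)² = 0.078517.

0.0785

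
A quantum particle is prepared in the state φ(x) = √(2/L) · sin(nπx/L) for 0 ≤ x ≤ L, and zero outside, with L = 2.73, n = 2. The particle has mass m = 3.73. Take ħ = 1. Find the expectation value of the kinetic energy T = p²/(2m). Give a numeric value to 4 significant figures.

T = −(ħ²/2m) d²/dx², so ⟨T⟩ = −(ħ²/2m) ∫ φ*·φ'' dx; with m = 3.73.
d/dx sin(nπx/L) = (nπ/L)·cos(nπx/L) and d²/dx² sin(nπx/L) = −(nπ/L)²·sin(nπx/L); on 0 ≤ x ≤ L, ∫sin²(nπx/L) dx = L/2 and ∫sin(nπx/L)·cos(nπx/L) dx = 0.
⟨T⟩ = 0.71006.

0.7101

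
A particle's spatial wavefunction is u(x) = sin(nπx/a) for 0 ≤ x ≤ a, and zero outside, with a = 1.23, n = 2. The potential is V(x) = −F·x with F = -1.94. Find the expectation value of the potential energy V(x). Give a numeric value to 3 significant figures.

1.19

⟨V⟩ = ∫ V(x)·|u|² dx / ∫|u|² dx.
With sin²θ = (1 − cos2θ)/2 on 0 ≤ x ≤ a: ∫sin²(nπx/a) dx = a/2, ∫x·sin²(nπx/a) dx = a²/4, ∫x²·sin²(nπx/a) dx = a³·(1/6 − 1/(4n²π²)); higher powers xᵏ the same way, integrating xᵏ·cos(2nπx/a) by parts.
State is unnormalized: ∫|u|² dx = 0.61500, and ∫u*·V(x)·u dx = 0.73376, so ⟨V⟩ = 0.73376 / 0.61500.
⟨V⟩ = 1.1931.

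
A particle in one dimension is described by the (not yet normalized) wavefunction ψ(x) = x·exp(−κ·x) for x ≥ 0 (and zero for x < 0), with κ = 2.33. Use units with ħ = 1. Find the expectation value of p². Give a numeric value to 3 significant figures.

5.43

p² ψ = −ħ² d²ψ/dx²; ⟨p²⟩ = −ħ² ∫ ψ*·ψ'' dx / ∫|ψ|² dx.
Differentiate x·exp(−κ·x) with the product rule; every integrand then reduces to terms xʲ·e^(−2κx) on [0, ∞), with ∫₀^∞ xʲ·e^(−2κx) dx = j!/(2κ)^(j+1).
State is unnormalized: ∫|ψ|² dx = 0.019764, and ∫ψ*·(−ħ² ψ'') dx = 0.10730, so ⟨p²⟩ = 0.10730 / 0.019764.
⟨p²⟩ = 5.4289.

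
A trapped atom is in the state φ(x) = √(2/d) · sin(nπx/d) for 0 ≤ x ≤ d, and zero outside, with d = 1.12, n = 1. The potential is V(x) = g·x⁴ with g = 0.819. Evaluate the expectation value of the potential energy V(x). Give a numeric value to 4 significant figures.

⟨V⟩ = ∫ V(x)·|φ|² dx.
With sin²θ = (1 − cos2θ)/2 on 0 ≤ x ≤ d: ∫sin²(nπx/d) dx = d/2, ∫x·sin²(nπx/d) dx = d²/4, ∫x²·sin²(nπx/d) dx = d³·(1/6 − 1/(4n²π²)); higher powers xᵏ the same way, integrating xᵏ·cos(2nπx/d) by parts.
⟨V⟩ = 0.14701.

0.1470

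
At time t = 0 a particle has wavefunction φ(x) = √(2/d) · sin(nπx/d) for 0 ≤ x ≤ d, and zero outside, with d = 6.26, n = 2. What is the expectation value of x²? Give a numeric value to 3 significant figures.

⟨x²⟩ = ∫ x²·|φ|² dx (integrals over the domain).
With sin²θ = (1 − cos2θ)/2 on 0 ≤ x ≤ d: ∫sin²(nπx/d) dx = d/2, ∫x·sin²(nπx/d) dx = d²/4, ∫x²·sin²(nπx/d) dx = d³·(1/6 − 1/(4n²π²)); higher powers xᵏ the same way, integrating xᵏ·cos(2nπx/d) by parts.
⟨x²⟩ = 12.566.

12.6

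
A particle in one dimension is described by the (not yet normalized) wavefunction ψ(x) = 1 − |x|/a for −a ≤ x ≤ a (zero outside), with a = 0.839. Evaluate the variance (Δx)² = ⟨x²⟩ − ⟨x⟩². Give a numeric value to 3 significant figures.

Compute ⟨x⟩ and ⟨x²⟩ separately, then (Δx)² = ⟨x²⟩ − ⟨x⟩².
ψ is even, so ∫ over [−a, a] = 2∫₀ᵃ with ψ = 1 − x/a there: ∫₀ᵃ (1 − x/a)² dx = a/3, ∫₀ᵃ x²(1 − x/a)² dx = a³/30, ∫₀ᵃ x⁴(1 − x/a)² dx = a⁵/105.
Normalization: ∫|ψ|² dx = 0.55933.
⟨x⟩ = 0.0000 and ⟨x²⟩ = 0.070392.
(Δx)² = 0.070392 − (0.0000)² = 0.070392.

0.0704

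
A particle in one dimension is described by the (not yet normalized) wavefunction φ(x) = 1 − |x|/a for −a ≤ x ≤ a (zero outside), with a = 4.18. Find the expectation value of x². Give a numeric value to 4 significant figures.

⟨x²⟩ = ∫ x²·|φ|² dx / ∫|φ|² dx (integrals over the domain).
φ is even, so ∫ over [−a, a] = 2∫₀ᵃ with φ = 1 − x/a there: ∫₀ᵃ (1 − x/a)² dx = a/3, ∫₀ᵃ x²(1 − x/a)² dx = a³/30, ∫₀ᵃ x⁴(1 − x/a)² dx = a⁵/105.
State is unnormalized: ∫|φ|² dx = 2.7867, and ∫φ*·x²·φ dx = 4.8690, so ⟨x²⟩ = 4.8690 / 2.7867.
⟨x²⟩ = 1.7472.

1.747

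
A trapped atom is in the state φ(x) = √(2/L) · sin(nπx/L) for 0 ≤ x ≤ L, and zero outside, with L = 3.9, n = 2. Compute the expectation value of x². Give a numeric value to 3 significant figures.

⟨x²⟩ = ∫ x²·|φ|² dx (integrals over the domain).
With sin²θ = (1 − cos2θ)/2 on 0 ≤ x ≤ L: ∫sin²(nπx/L) dx = L/2, ∫x·sin²(nπx/L) dx = L²/4, ∫x²·sin²(nπx/L) dx = L³·(1/6 − 1/(4n²π²)); higher powers xᵏ the same way, integrating xᵏ·cos(2nπx/L) by parts.
⟨x²⟩ = 4.8774.

4.88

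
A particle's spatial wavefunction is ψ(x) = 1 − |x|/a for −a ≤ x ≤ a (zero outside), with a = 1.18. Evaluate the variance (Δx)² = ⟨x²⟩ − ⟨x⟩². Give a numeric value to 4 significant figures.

0.1392

Compute ⟨x⟩ and ⟨x²⟩ separately, then (Δx)² = ⟨x²⟩ − ⟨x⟩².
ψ is even, so ∫ over [−a, a] = 2∫₀ᵃ with ψ = 1 − x/a there: ∫₀ᵃ (1 − x/a)² dx = a/3, ∫₀ᵃ x²(1 − x/a)² dx = a³/30, ∫₀ᵃ x⁴(1 − x/a)² dx = a⁵/105.
Normalization: ∫|ψ|² dx = 0.78667.
⟨x⟩ = 0.0000 and ⟨x²⟩ = 0.13924.
(Δx)² = 0.13924 − (0.0000)² = 0.13924.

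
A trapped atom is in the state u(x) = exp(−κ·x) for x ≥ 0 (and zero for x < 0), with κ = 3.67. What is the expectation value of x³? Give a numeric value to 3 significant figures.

⟨x³⟩ = ∫ x³·|u|² dx / ∫|u|² dx (integrals over the domain).
Every integrand reduces to terms xʲ·e^(−2κx) on [0, ∞); use ∫₀^∞ xʲ·e^(−2κx) dx = j!/(2κ)^(j+1).
State is unnormalized: ∫|u|² dx = 0.13624, and ∫u*·x³·u dx = 0.0020671, so ⟨x³⟩ = 0.0020671 / 0.13624.
⟨x³⟩ = 0.015173.

0.0152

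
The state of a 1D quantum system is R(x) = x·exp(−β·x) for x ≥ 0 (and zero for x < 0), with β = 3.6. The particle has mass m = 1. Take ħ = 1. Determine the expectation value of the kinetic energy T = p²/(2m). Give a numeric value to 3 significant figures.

T = −(ħ²/2m) d²/dx², so ⟨T⟩ = −(ħ²/2m) ∫ R*·R'' dx / ∫|R|² dx; with m = 1.
Differentiate x·exp(−β·x) with the product rule; every integrand then reduces to terms xʲ·e^(−2βx) on [0, ∞), with ∫₀^∞ xʲ·e^(−2βx) dx = j!/(2β)^(j+1).
State is unnormalized: ∫|R|² dx = 0.0053584, and ∫R*·(−ħ²/2m · R'') dx = 0.034722, so ⟨T⟩ = 0.034722 / 0.0053584.
⟨T⟩ = 6.4800.

6.48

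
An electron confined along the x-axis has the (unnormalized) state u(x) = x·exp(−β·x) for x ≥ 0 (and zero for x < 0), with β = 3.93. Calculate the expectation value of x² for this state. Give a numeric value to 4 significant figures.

⟨x²⟩ = ∫ x²·|u|² dx / ∫|u|² dx (integrals over the domain).
Every integrand reduces to terms xʲ·e^(−2βx) on [0, ∞); use ∫₀^∞ xʲ·e^(−2βx) dx = j!/(2β)^(j+1).
State is unnormalized: ∫|u|² dx = 0.0041187, and ∫u*·x²·u dx = 0.00080002, so ⟨x²⟩ = 0.00080002 / 0.0041187.
⟨x²⟩ = 0.19424.

0.1942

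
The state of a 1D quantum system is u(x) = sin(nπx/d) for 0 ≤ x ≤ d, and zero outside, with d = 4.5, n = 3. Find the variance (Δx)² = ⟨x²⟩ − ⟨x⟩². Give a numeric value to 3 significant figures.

1.57

Compute ⟨x⟩ and ⟨x²⟩ separately, then (Δx)² = ⟨x²⟩ − ⟨x⟩².
With sin²θ = (1 − cos2θ)/2 on 0 ≤ x ≤ d: ∫sin²(nπx/d) dx = d/2, ∫x·sin²(nπx/d) dx = d²/4, ∫x²·sin²(nπx/d) dx = d³·(1/6 − 1/(4n²π²)); higher powers xᵏ the same way, integrating xᵏ·cos(2nπx/d) by parts.
Normalization: ∫|u|² dx = 2.2500.
⟨x⟩ = 2.2500 and ⟨x²⟩ = 6.6360.
(Δx)² = 6.6360 − (2.2500)² = 1.5735.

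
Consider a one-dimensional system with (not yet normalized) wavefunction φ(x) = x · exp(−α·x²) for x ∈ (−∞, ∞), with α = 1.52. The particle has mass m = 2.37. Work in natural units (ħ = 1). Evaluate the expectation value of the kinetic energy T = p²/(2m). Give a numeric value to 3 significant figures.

T = −(ħ²/2m) d²/dx², so ⟨T⟩ = −(ħ²/2m) ∫ φ*·φ'' dx / ∫|φ|² dx; with m = 2.37.
Expand each integrand as polynomial × e^(−2αx²) and use ∫x^(2j)·e^(−2αx²) dx = (2j−1)!!/(4α)^j · √(π/(2α)), odd powers → 0; here √(π/(2α)) = 1.0166. Differentiate with the product rule, d/dx e^(−αx²) = −2αx·e^(−αx²).
State is unnormalized: ∫|φ|² dx = 0.16720, and ∫φ*·(−ħ²/2m · φ'') dx = 0.16085, so ⟨T⟩ = 0.16085 / 0.16720.
⟨T⟩ = 0.96203.

0.962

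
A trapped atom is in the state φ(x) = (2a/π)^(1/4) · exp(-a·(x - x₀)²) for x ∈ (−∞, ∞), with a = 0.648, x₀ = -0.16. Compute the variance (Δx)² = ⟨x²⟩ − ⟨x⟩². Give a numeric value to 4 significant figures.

0.3858

Compute ⟨x⟩ and ⟨x²⟩ separately, then (Δx)² = ⟨x²⟩ − ⟨x⟩².
Gaussian moments (u = x − x₀): ∫u^(2j)·e^(−2au²) du = (2j−1)!!/(4a)^j · √(π/(2a)), odd powers integrate to 0; here √(π/(2a)) = 1.5569.
⟨x⟩ = -0.16000 and ⟨x²⟩ = 0.41140.
(Δx)² = 0.41140 − (-0.16000)² = 0.38580.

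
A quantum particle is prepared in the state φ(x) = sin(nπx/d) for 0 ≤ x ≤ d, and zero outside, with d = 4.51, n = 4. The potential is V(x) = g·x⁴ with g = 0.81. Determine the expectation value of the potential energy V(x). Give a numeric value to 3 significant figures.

⟨V⟩ = ∫ V(x)·|φ|² dx / ∫|φ|² dx.
With sin²θ = (1 − cos2θ)/2 on 0 ≤ x ≤ d: ∫sin²(nπx/d) dx = d/2, ∫x·sin²(nπx/d) dx = d²/4, ∫x²·sin²(nπx/d) dx = d³·(1/6 − 1/(4n²π²)); higher powers xᵏ the same way, integrating xᵏ·cos(2nπx/d) by parts.
State is unnormalized: ∫|φ|² dx = 2.2550, and ∫φ*·V(x)·φ dx = 146.40, so ⟨V⟩ = 146.40 / 2.2550.
⟨V⟩ = 64.921.

64.9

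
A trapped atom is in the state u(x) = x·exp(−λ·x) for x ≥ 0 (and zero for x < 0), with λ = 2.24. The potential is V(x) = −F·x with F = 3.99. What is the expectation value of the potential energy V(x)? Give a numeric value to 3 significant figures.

⟨V⟩ = ∫ V(x)·|u|² dx / ∫|u|² dx.
Every integrand reduces to terms xʲ·e^(−2λx) on [0, ∞); use ∫₀^∞ xʲ·e^(−2λx) dx = j!/(2λ)^(j+1).
State is unnormalized: ∫|u|² dx = 0.022243, and ∫u*·V(x)·u dx = -0.059431, so ⟨V⟩ = -0.059431 / 0.022243.
⟨V⟩ = -2.6719.

-2.67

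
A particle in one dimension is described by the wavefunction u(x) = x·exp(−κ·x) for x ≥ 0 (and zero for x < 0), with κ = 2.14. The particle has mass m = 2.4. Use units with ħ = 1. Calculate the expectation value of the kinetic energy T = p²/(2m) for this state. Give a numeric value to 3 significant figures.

T = −(ħ²/2m) d²/dx², so ⟨T⟩ = −(ħ²/2m) ∫ u*·u'' dx / ∫|u|² dx; with m = 2.4.
Differentiate x·exp(−κ·x) with the product rule; every integrand then reduces to terms xʲ·e^(−2κx) on [0, ∞), with ∫₀^∞ xʲ·e^(−2κx) dx = j!/(2κ)^(j+1).
State is unnormalized: ∫|u|² dx = 0.025509, and ∫u*·(−ħ²/2m · u'') dx = 0.024338, so ⟨T⟩ = 0.024338 / 0.025509.
⟨T⟩ = 0.95408.

0.954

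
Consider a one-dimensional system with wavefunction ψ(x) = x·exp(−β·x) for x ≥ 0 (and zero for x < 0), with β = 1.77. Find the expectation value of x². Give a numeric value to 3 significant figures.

0.958

⟨x²⟩ = ∫ x²·|ψ|² dx / ∫|ψ|² dx (integrals over the domain).
Every integrand reduces to terms xʲ·e^(−2βx) on [0, ∞); use ∫₀^∞ xʲ·e^(−2βx) dx = j!/(2β)^(j+1).
State is unnormalized: ∫|ψ|² dx = 0.045084, and ∫ψ*·x²·ψ dx = 0.043171, so ⟨x²⟩ = 0.043171 / 0.045084.
⟨x²⟩ = 0.95758.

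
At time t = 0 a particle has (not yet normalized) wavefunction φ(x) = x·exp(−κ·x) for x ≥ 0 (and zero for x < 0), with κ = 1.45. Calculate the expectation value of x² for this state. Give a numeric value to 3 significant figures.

1.43

⟨x²⟩ = ∫ x²·|φ|² dx / ∫|φ|² dx (integrals over the domain).
Every integrand reduces to terms xʲ·e^(−2κx) on [0, ∞); use ∫₀^∞ xʲ·e^(−2κx) dx = j!/(2κ)^(j+1).
State is unnormalized: ∫|φ|² dx = 0.082004, and ∫φ*·x²·φ dx = 0.11701, so ⟨x²⟩ = 0.11701 / 0.082004.
⟨x²⟩ = 1.4269.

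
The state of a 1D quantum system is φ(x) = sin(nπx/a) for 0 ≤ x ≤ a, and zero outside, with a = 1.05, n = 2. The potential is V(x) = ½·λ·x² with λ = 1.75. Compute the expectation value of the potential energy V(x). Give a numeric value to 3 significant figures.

0.309

⟨V⟩ = ∫ V(x)·|φ|² dx / ∫|φ|² dx.
With sin²θ = (1 − cos2θ)/2 on 0 ≤ x ≤ a: ∫sin²(nπx/a) dx = a/2, ∫x·sin²(nπx/a) dx = a²/4, ∫x²·sin²(nπx/a) dx = a³·(1/6 − 1/(4n²π²)); higher powers xᵏ the same way, integrating xᵏ·cos(2nπx/a) by parts.
State is unnormalized: ∫|φ|² dx = 0.52500, and ∫φ*·V(x)·φ dx = 0.16241, so ⟨V⟩ = 0.16241 / 0.52500.
⟨V⟩ = 0.30934.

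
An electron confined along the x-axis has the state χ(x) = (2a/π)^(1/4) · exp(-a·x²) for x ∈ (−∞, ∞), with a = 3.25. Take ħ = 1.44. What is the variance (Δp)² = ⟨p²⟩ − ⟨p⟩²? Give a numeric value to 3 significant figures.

6.74

Compute ⟨p⟩ and ⟨p²⟩ separately; (Δp)² = ⟨p²⟩ − ⟨p⟩².
Gaussian moments: ∫x^(2j)·e^(−2ax²) dx = (2j−1)!!/(4a)^j · √(π/(2a)), odd powers integrate to 0; here √(π/(2a)) = 0.69521. Derivatives: d/dx e^(−ax²) = −2ax·e^(−ax²), d²/dx² e^(−ax²) = (4a²x² − 2a)·e^(−ax²).
⟨p⟩ = 0.0000 and ⟨p²⟩ = 6.7392.
(Δp)² = 6.7392 − (0.0000)² = 6.7392.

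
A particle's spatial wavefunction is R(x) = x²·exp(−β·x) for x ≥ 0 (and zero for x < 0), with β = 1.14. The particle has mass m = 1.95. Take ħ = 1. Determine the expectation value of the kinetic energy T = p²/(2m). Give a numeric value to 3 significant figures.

0.111

T = −(ħ²/2m) d²/dx², so ⟨T⟩ = −(ħ²/2m) ∫ R*·R'' dx / ∫|R|² dx; with m = 1.95.
Differentiate x²·exp(−β·x) with the product rule; every integrand then reduces to terms xʲ·e^(−2βx) on [0, ∞), with ∫₀^∞ xʲ·e^(−2βx) dx = j!/(2β)^(j+1).
State is unnormalized: ∫|R|² dx = 0.38953, and ∫R*·(−ħ²/2m · R'') dx = 0.043267, so ⟨T⟩ = 0.043267 / 0.38953.
⟨T⟩ = 0.11108.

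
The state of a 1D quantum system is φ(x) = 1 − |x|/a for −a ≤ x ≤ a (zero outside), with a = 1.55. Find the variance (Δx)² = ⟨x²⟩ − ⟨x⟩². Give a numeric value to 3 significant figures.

Compute ⟨x⟩ and ⟨x²⟩ separately, then (Δx)² = ⟨x²⟩ − ⟨x⟩².
φ is even, so ∫ over [−a, a] = 2∫₀ᵃ with φ = 1 − x/a there: ∫₀ᵃ (1 − x/a)² dx = a/3, ∫₀ᵃ x²(1 − x/a)² dx = a³/30, ∫₀ᵃ x⁴(1 − x/a)² dx = a⁵/105.
Normalization: ∫|φ|² dx = 1.0333.
⟨x⟩ = 0.0000 and ⟨x²⟩ = 0.24025.
(Δx)² = 0.24025 − (0.0000)² = 0.24025.

0.240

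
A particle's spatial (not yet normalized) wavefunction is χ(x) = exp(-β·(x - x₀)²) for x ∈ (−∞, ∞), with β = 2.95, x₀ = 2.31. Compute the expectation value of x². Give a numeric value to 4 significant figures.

5.421

⟨x²⟩ = ∫ x²·|χ|² dx / ∫|χ|² dx (integrals over the domain).
Gaussian moments (u = x − x₀): ∫u^(2j)·e^(−2βu²) du = (2j−1)!!/(4β)^j · √(π/(2β)), odd powers integrate to 0; here √(π/(2β)) = 0.72971.
State is unnormalized: ∫|χ|² dx = 0.72971, and ∫χ*·x²·χ dx = 3.9556, so ⟨x²⟩ = 3.9556 / 0.72971.
⟨x²⟩ = 5.4208.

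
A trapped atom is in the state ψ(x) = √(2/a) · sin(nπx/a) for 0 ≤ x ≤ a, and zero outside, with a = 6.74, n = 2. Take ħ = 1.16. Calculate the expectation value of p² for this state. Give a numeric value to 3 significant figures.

1.17

p² ψ = −ħ² d²ψ/dx²; ⟨p²⟩ = −ħ² ∫ ψ*·ψ'' dx.
d/dx sin(nπx/a) = (nπ/a)·cos(nπx/a) and d²/dx² sin(nπx/a) = −(nπ/a)²·sin(nπx/a); on 0 ≤ x ≤ a, ∫sin²(nπx/a) dx = a/2 and ∫sin(nπx/a)·cos(nπx/a) dx = 0.
⟨p²⟩ = 1.1694.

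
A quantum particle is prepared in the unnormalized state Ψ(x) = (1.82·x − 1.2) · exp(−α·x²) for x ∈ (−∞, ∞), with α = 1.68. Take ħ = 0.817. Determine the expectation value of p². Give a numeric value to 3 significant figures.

1.69

p² Ψ = −ħ² d²Ψ/dx²; ⟨p²⟩ = −ħ² ∫ Ψ*·Ψ'' dx / ∫|Ψ|² dx.
Expand each integrand as polynomial × e^(−2αx²) and use ∫x^(2j)·e^(−2αx²) dx = (2j−1)!!/(4α)^j · √(π/(2α)), odd powers → 0; here √(π/(2α)) = 0.96695. Differentiate with the product rule, d/dx e^(−αx²) = −2αx·e^(−αx²).
State is unnormalized: ∫|Ψ|² dx = 1.8690, and ∫Ψ*·(−ħ² Ψ'') dx = 3.1649, so ⟨p²⟩ = 3.1649 / 1.8690.
⟨p²⟩ = 1.6933.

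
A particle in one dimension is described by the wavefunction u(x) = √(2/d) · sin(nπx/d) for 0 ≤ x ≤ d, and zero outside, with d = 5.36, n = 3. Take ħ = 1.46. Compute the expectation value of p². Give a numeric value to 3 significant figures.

6.59

p² u = −ħ² d²u/dx²; ⟨p²⟩ = −ħ² ∫ u*·u'' dx.
d/dx sin(nπx/d) = (nπ/d)·cos(nπx/d) and d²/dx² sin(nπx/d) = −(nπ/d)²·sin(nπx/d); on 0 ≤ x ≤ d, ∫sin²(nπx/d) dx = d/2 and ∫sin(nπx/d)·cos(nπx/d) dx = 0.
⟨p²⟩ = 6.5905.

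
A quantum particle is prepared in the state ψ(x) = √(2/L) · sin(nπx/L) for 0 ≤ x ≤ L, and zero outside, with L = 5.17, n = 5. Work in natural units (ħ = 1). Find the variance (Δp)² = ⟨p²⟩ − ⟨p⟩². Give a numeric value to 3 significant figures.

9.23

Compute ⟨p⟩ and ⟨p²⟩ separately; (Δp)² = ⟨p²⟩ − ⟨p⟩².
d/dx sin(nπx/L) = (nπ/L)·cos(nπx/L) and d²/dx² sin(nπx/L) = −(nπ/L)²·sin(nπx/L); on 0 ≤ x ≤ L, ∫sin²(nπx/L) dx = L/2 and ∫sin(nπx/L)·cos(nπx/L) dx = 0.
⟨p⟩ = 0.0000 and ⟨p²⟩ = 9.2312.
(Δp)² = 9.2312 − (0.0000)² = 9.2312.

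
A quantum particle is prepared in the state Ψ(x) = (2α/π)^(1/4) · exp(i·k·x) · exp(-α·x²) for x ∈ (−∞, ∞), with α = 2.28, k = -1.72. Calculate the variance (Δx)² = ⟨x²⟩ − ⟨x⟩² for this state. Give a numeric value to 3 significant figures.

0.110

Compute ⟨x⟩ and ⟨x²⟩ separately, then (Δx)² = ⟨x²⟩ − ⟨x⟩².
Gaussian moments: ∫x^(2j)·e^(−2αx²) dx = (2j−1)!!/(4α)^j · √(π/(2α)), odd powers integrate to 0; here √(π/(2α)) = 0.83003.
⟨x⟩ = 0.0000 and ⟨x²⟩ = 0.10965.
(Δx)² = 0.10965 − (0.0000)² = 0.10965.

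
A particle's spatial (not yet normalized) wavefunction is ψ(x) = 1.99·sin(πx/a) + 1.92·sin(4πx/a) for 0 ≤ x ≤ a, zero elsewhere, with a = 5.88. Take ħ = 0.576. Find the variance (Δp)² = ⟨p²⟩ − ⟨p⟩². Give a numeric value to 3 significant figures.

0.780

Compute ⟨p⟩ and ⟨p²⟩ separately; (Δp)² = ⟨p²⟩ − ⟨p⟩².
d²/dx² sin(jπx/a) = −(jπ/a)²·sin(jπx/a); on 0 ≤ x ≤ a, ∫sin²(jπx/a) dx = a/2 and ∫sin(jπx/a)·sin(lπx/a) dx = 0 for j ≠ l, so only diagonal terms survive in ∫|ψ|² and ∫ψ·ψ″; ∫ψ·ψ′ dx = [ψ²/2] between the walls = 0.
Normalization: ∫|ψ|² dx = 22.481.
⟨p⟩ = 0.0000 and ⟨p²⟩ = 0.77960.
(Δp)² = 0.77960 − (0.0000)² = 0.77960.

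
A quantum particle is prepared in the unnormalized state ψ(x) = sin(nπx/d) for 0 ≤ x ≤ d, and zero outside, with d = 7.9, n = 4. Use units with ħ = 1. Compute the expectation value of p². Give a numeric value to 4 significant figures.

p² ψ = −ħ² d²ψ/dx²; ⟨p²⟩ = −ħ² ∫ ψ*·ψ'' dx / ∫|ψ|² dx.
d/dx sin(nπx/d) = (nπ/d)·cos(nπx/d) and d²/dx² sin(nπx/d) = −(nπ/d)²·sin(nπx/d); on 0 ≤ x ≤ d, ∫sin²(nπx/d) dx = d/2 and ∫sin(nπx/d)·cos(nπx/d) dx = 0.
State is unnormalized: ∫|ψ|² dx = 3.9500, and ∫ψ*·(−ħ² ψ'') dx = 9.9945, so ⟨p²⟩ = 9.9945 / 3.9500.
⟨p²⟩ = 2.5303.

2.530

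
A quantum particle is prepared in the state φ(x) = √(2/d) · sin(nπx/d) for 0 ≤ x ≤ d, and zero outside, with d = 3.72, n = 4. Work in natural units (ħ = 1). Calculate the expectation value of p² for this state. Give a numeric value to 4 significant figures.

11.41

p² φ = −ħ² d²φ/dx²; ⟨p²⟩ = −ħ² ∫ φ*·φ'' dx.
d/dx sin(nπx/d) = (nπ/d)·cos(nπx/d) and d²/dx² sin(nπx/d) = −(nπ/d)²·sin(nπx/d); on 0 ≤ x ≤ d, ∫sin²(nπx/d) dx = d/2 and ∫sin(nπx/d)·cos(nπx/d) dx = 0.
⟨p²⟩ = 11.411.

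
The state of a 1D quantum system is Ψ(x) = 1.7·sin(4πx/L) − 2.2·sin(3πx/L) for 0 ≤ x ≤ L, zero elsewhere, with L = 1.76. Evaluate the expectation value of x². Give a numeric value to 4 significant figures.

1.613

⟨x²⟩ = ∫ x²·|Ψ|² dx / ∫|Ψ|² dx (integrals over the domain).
On 0 ≤ x ≤ L (j ≠ l): ∫sin²(jπx/L) dx = L/2, ∫sin(jπx/L)·sin(lπx/L) dx = 0; diagonal moments ∫x·sin²(jπx/L) dx = L²/4, ∫x²·sin²(jπx/L) dx = L³·(1/6 − 1/(4j²π²)); cross terms ∫x·sin(jπx/L)·sin(lπx/L) dx = 0 for j + l even and −4jlL²/(π²(j² − l²)²) for j + l odd, ∫x²·sin(jπx/L)·sin(lπx/L) dx = (−1)^(j+l)·4jlL³/(π²(j² − l²)²); higher powers the same way via product-to-sum and parts.
State is unnormalized: ∫|Ψ|² dx = 6.8024, and ∫Ψ*·x²·Ψ dx = 10.972, so ⟨x²⟩ = 10.972 / 6.8024.
⟨x²⟩ = 1.6130.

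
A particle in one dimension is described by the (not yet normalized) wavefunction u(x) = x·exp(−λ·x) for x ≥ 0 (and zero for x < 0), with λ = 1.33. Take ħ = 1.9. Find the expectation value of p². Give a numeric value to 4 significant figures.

6.386

p² u = −ħ² d²u/dx²; ⟨p²⟩ = −ħ² ∫ u*·u'' dx / ∫|u|² dx.
Differentiate x·exp(−λ·x) with the product rule; every integrand then reduces to terms xʲ·e^(−2λx) on [0, ∞), with ∫₀^∞ xʲ·e^(−2λx) dx = j!/(2λ)^(j+1).
State is unnormalized: ∫|u|² dx = 0.10626, and ∫u*·(−ħ² u'') dx = 0.67857, so ⟨p²⟩ = 0.67857 / 0.10626.
⟨p²⟩ = 6.3857.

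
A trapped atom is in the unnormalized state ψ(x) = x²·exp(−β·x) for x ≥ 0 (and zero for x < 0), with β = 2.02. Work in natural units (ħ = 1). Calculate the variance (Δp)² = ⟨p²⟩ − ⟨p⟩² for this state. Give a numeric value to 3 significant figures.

1.36

Compute ⟨p⟩ and ⟨p²⟩ separately; (Δp)² = ⟨p²⟩ − ⟨p⟩².
Differentiate x²·exp(−β·x) with the product rule; every integrand then reduces to terms xʲ·e^(−2βx) on [0, ∞), with ∫₀^∞ xʲ·e^(−2βx) dx = j!/(2β)^(j+1).
Normalization: ∫|ψ|² dx = 0.022300.
⟨p⟩ = 0.0000 and ⟨p²⟩ = 1.3601.
(Δp)² = 1.3601 − (0.0000)² = 1.3601.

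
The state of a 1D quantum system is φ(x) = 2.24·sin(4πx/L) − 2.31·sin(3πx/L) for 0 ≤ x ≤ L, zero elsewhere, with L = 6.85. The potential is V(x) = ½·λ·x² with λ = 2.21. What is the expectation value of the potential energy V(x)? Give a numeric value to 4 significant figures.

27.34

⟨V⟩ = ∫ V(x)·|φ|² dx / ∫|φ|² dx.
On 0 ≤ x ≤ L (j ≠ l): ∫sin²(jπx/L) dx = L/2, ∫sin(jπx/L)·sin(lπx/L) dx = 0; diagonal moments ∫x·sin²(jπx/L) dx = L²/4, ∫x²·sin²(jπx/L) dx = L³·(1/6 − 1/(4j²π²)); cross terms ∫x·sin(jπx/L)·sin(lπx/L) dx = 0 for j + l even and −4jlL²/(π²(j² − l²)²) for j + l odd, ∫x²·sin(jπx/L)·sin(lπx/L) dx = (−1)^(j+l)·4jlL³/(π²(j² − l²)²); higher powers the same way via product-to-sum and parts.
State is unnormalized: ∫|φ|² dx = 35.461, and ∫φ*·V(x)·φ dx = 969.54, so ⟨V⟩ = 969.54 / 35.461.
⟨V⟩ = 27.341.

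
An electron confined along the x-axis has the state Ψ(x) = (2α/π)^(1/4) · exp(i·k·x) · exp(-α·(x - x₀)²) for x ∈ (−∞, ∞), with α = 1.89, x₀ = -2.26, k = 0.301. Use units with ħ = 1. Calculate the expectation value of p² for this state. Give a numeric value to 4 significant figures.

1.981

p² Ψ = −ħ² d²Ψ/dx²; ⟨p²⟩ = −ħ² ∫ Ψ*·Ψ'' dx.
Gaussian moments (u = x − x₀): ∫u^(2j)·e^(−2αu²) du = (2j−1)!!/(4α)^j · √(π/(2α)), odd powers integrate to 0; here √(π/(2α)) = 0.91165. Derivatives: Ψ′ = (ik − 2αu)·Ψ, Ψ″ = ((ik − 2αu)² − 2α)·Ψ; the odd-in-u pieces drop out.
⟨p²⟩ = 1.9806.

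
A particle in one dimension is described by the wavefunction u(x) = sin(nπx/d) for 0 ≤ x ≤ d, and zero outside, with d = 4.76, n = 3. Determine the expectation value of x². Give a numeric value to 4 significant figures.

⟨x²⟩ = ∫ x²·|u|² dx / ∫|u|² dx (integrals over the domain).
With sin²θ = (1 − cos2θ)/2 on 0 ≤ x ≤ d: ∫sin²(nπx/d) dx = d/2, ∫x·sin²(nπx/d) dx = d²/4, ∫x²·sin²(nπx/d) dx = d³·(1/6 − 1/(4n²π²)); higher powers xᵏ the same way, integrating xᵏ·cos(2nπx/d) by parts.
State is unnormalized: ∫|u|² dx = 2.3800, and ∫u*·x²·u dx = 17.671, so ⟨x²⟩ = 17.671 / 2.3800.
⟨x²⟩ = 7.4250.

7.425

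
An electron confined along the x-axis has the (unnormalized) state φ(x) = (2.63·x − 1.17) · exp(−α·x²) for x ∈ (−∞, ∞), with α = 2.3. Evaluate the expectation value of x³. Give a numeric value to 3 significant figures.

-0.103

⟨x³⟩ = ∫ x³·|φ|² dx / ∫|φ|² dx (integrals over the domain).
Expand each integrand as polynomial × e^(−2αx²) and use ∫x^(2j)·e^(−2αx²) dx = (2j−1)!!/(4α)^j · √(π/(2α)), odd powers → 0; here √(π/(2α)) = 0.82641.
State is unnormalized: ∫|φ|² dx = 1.7526, and ∫φ*·x³·φ dx = -0.18027, so ⟨x³⟩ = -0.18027 / 1.7526.
⟨x³⟩ = -0.10286.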